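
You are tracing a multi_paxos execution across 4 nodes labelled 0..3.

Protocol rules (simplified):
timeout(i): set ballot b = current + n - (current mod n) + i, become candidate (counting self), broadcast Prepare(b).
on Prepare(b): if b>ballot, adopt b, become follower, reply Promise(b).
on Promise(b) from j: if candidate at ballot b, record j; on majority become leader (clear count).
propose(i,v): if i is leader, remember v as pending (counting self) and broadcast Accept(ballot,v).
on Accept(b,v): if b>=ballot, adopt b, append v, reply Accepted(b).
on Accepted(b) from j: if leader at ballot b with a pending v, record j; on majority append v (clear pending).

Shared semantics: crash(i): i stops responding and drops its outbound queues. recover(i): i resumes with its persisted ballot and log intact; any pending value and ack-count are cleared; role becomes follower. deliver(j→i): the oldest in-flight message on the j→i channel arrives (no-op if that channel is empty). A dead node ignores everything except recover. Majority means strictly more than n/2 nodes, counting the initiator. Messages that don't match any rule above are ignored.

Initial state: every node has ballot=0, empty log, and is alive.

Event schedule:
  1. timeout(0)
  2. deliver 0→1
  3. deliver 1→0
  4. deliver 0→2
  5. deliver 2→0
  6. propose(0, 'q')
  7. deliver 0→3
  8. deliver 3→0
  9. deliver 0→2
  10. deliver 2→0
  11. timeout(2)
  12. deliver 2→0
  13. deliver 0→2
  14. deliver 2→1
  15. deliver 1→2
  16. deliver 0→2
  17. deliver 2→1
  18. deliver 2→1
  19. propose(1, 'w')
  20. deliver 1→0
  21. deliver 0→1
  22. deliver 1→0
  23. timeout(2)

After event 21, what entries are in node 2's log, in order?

step 1 timeout(0): 0={cand,b=4,log=-}
step 2 deliver 0→1: 1={foll,b=4,log=-}
step 3 deliver 1→0: —
step 4 deliver 0→2: 2={foll,b=4,log=-}
step 5 deliver 2→0: 0={lead,b=4,log=-}
step 6 propose(0,'q'): —
step 7 deliver 0→3: 3={foll,b=4,log=-}
step 8 deliver 3→0: —
step 9 deliver 0→2: 2={foll,b=4,log=q}
step 10 deliver 2→0: —
step 11 timeout(2): 2={cand,b=10,log=q}
step 12 deliver 2→0: 0={foll,b=10,log=-}
step 13 deliver 0→2: —
step 14 deliver 2→1: 1={foll,b=10,log=-}
step 15 deliver 1→2: 2={lead,b=10,log=q}
step 16 deliver 0→2: —
step 17 deliver 2→1: —
step 18 deliver 2→1: —
step 19 propose(1,'w'): —
step 20 deliver 1→0: —
step 21 deliver 0→1: —

q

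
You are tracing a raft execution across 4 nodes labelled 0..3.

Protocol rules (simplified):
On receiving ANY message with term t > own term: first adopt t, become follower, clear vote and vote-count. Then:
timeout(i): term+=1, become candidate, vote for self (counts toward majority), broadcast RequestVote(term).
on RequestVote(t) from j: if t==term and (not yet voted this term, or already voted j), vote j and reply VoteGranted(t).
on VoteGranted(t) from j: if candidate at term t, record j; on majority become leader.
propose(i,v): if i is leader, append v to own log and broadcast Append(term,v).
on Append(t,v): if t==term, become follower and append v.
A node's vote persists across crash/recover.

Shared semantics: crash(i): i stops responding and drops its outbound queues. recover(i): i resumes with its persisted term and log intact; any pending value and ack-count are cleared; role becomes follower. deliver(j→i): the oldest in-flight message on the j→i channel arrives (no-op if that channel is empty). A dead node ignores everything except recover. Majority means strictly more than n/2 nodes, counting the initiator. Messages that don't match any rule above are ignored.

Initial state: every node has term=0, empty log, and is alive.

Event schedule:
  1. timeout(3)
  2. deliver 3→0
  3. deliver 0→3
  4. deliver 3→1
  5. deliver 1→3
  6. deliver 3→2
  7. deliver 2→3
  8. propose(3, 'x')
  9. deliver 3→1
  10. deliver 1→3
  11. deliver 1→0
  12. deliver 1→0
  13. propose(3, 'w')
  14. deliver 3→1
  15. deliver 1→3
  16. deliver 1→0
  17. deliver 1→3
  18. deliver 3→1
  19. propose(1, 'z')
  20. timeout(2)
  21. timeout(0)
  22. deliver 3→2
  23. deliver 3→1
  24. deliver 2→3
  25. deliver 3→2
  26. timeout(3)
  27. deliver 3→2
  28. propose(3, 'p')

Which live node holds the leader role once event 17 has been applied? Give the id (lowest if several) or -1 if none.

3

e1 timeout(3): 3[cand,t=1,-]
e2 deliver 3→0: 0[foll,t=1,-]
e3 deliver 0→3: ·
e4 deliver 3→1: 1[foll,t=1,-]
e5 deliver 1→3: 3[lead,t=1,-]
e6 deliver 3→2: 2[foll,t=1,-]
e7 deliver 2→3: ·
e8 propose(3,'x'): 3[lead,t=1,x]
e9 deliver 3→1: 1[foll,t=1,x]
e10 deliver 1→3: ·
e11 deliver 1→0: ·
e12 deliver 1→0: ·
e13 propose(3,'w'): 3[lead,t=1,x,w]
e14 deliver 3→1: 1[foll,t=1,x,w]
e15 deliver 1→3: ·
e16 deliver 1→0: ·
e17 deliver 1→3: ·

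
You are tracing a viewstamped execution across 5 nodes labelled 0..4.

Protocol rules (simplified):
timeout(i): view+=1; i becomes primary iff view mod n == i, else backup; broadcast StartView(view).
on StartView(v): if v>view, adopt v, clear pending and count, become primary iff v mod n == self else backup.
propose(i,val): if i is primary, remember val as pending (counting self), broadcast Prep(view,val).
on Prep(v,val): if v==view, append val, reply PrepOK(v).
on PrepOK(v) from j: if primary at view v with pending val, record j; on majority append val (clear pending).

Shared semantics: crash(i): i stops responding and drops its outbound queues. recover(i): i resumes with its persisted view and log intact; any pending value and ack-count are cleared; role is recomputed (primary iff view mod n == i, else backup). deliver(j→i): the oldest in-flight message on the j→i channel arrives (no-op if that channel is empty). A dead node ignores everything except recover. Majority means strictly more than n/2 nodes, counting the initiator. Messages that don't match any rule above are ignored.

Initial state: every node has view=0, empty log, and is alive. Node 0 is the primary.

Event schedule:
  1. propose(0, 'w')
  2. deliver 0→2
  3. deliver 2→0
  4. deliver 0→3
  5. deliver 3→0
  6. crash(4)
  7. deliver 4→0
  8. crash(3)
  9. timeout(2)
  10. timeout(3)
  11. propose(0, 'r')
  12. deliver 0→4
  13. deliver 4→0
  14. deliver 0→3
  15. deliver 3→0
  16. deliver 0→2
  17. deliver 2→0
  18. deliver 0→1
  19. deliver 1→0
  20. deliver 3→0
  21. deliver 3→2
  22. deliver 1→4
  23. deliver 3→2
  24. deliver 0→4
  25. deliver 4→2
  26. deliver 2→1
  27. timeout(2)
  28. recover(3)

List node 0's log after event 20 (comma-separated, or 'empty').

w

[1] propose(0,'w') → ∅
[2] deliver 0→2 → N2(back v0 [w])
[3] deliver 2→0 → ∅
[4] deliver 0→3 → N3(back v0 [w])
[5] deliver 3→0 → N0(prim v0 [w])
[6] crash(4) → N4(✗back v0 [-])
[7] deliver 4→0 → ∅
[8] crash(3) → N3(✗back v0 [w])
[9] timeout(2) → N2(back v1 [w])
[10] timeout(3) → ∅
[11] propose(0,'r') → ∅
[12] deliver 0→4 → ∅
[13] deliver 4→0 → ∅
[14] deliver 0→3 → ∅
[15] deliver 3→0 → ∅
[16] deliver 0→2 → ∅
[17] deliver 2→0 → N0(back v1 [w])
[18] deliver 0→1 → N1(back v0 [w])
[19] deliver 1→0 → ∅
[20] deliver 3→0 → ∅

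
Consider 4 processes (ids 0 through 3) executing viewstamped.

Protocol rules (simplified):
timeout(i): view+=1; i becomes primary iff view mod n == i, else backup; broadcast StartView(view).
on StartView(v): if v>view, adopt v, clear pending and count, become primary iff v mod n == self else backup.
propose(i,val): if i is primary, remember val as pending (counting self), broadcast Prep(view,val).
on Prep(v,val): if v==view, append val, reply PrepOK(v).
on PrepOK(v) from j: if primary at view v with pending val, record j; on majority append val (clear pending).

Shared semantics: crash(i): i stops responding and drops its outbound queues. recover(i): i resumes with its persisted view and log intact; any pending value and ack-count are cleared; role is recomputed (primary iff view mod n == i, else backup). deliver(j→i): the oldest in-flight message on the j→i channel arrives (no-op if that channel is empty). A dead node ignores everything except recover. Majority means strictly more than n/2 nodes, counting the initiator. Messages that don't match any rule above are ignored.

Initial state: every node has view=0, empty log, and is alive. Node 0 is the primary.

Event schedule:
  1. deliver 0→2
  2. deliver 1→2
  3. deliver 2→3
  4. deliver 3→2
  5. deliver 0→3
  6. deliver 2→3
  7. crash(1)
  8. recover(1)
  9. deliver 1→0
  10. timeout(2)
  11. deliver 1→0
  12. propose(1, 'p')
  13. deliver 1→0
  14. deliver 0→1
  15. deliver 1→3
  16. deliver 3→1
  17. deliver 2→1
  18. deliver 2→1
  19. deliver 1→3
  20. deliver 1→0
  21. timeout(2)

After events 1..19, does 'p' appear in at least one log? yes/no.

no

[1] deliver 0→2 → ∅
[2] deliver 1→2 → ∅
[3] deliver 2→3 → ∅
[4] deliver 3→2 → ∅
[5] deliver 0→3 → ∅
[6] deliver 2→3 → ∅
[7] crash(1) → N1(✗back v0 [-])
[8] recover(1) → N1(back v0 [-])
[9] deliver 1→0 → ∅
[10] timeout(2) → N2(back v1 [-])
[11] deliver 1→0 → ∅
[12] propose(1,'p') → ∅
[13] deliver 1→0 → ∅
[14] deliver 0→1 → ∅
[15] deliver 1→3 → ∅
[16] deliver 3→1 → ∅
[17] deliver 2→1 → N1(prim v1 [-])
[18] deliver 2→1 → ∅
[19] deliver 1→3 → ∅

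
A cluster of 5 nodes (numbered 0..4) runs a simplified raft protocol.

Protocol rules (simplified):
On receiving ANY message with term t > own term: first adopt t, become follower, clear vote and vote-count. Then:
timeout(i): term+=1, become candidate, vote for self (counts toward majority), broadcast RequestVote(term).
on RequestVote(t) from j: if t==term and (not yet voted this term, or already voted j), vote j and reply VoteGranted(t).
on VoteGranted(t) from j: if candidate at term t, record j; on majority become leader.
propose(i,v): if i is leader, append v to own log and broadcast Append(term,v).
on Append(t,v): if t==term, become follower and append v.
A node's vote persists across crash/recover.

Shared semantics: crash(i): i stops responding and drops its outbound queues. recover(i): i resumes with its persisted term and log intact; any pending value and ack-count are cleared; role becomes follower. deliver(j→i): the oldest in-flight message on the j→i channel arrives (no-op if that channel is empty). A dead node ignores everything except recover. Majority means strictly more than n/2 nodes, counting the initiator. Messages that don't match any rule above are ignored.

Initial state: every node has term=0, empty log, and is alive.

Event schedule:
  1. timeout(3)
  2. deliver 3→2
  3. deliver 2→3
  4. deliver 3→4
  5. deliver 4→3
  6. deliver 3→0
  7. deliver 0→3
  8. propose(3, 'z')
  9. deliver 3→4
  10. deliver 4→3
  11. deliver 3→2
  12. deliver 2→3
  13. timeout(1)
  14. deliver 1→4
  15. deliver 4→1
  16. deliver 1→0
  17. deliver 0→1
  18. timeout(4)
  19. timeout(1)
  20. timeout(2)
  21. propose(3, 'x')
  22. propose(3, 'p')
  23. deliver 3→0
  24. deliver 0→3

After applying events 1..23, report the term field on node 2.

2

[1] timeout(3) → N3(cand t1 [-])
[2] deliver 3→2 → N2(foll t1 [-])
[3] deliver 2→3 → ∅
[4] deliver 3→4 → N4(foll t1 [-])
[5] deliver 4→3 → N3(lead t1 [-])
[6] deliver 3→0 → N0(foll t1 [-])
[7] deliver 0→3 → ∅
[8] propose(3,'z') → N3(lead t1 [z])
[9] deliver 3→4 → N4(foll t1 [z])
[10] deliver 4→3 → ∅
[11] deliver 3→2 → N2(foll t1 [z])
[12] deliver 2→3 → ∅
[13] timeout(1) → N1(cand t1 [-])
[14] deliver 1→4 → ∅
[15] deliver 4→1 → ∅
[16] deliver 1→0 → ∅
[17] deliver 0→1 → ∅
[18] timeout(4) → N4(cand t2 [z])
[19] timeout(1) → N1(cand t2 [-])
[20] timeout(2) → N2(cand t2 [z])
[21] propose(3,'x') → N3(lead t1 [z,x])
[22] propose(3,'p') → N3(lead t1 [z,x,p])
[23] deliver 3→0 → N0(foll t1 [z])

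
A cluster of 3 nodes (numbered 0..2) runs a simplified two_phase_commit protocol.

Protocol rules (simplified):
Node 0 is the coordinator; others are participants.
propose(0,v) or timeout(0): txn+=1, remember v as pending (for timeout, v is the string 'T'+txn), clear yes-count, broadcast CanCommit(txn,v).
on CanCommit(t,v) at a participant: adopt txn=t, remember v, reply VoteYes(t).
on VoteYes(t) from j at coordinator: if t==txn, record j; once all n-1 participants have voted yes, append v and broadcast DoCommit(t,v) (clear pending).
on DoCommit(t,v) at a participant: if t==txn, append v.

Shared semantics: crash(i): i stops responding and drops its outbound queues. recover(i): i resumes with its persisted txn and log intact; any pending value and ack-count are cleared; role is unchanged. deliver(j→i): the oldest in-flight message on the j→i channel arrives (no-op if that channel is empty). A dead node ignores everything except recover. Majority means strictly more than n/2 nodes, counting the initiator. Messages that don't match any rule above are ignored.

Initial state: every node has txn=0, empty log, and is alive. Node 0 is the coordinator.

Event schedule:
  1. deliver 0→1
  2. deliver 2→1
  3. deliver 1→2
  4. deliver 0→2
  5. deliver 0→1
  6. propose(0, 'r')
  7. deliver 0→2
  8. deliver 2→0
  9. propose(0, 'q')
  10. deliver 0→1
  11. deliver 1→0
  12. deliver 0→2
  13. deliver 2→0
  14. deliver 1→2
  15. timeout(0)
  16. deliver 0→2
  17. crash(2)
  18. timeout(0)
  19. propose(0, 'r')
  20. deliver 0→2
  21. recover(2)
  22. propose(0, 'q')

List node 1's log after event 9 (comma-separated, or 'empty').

empty

step 1 deliver 0→1: —
step 2 deliver 2→1: —
step 3 deliver 1→2: —
step 4 deliver 0→2: —
step 5 deliver 0→1: —
step 6 propose(0,'r'): 0={coor,t=1,log=-}
step 7 deliver 0→2: 2={part,t=1,log=-}
step 8 deliver 2→0: —
step 9 propose(0,'q'): 0={coor,t=2,log=-}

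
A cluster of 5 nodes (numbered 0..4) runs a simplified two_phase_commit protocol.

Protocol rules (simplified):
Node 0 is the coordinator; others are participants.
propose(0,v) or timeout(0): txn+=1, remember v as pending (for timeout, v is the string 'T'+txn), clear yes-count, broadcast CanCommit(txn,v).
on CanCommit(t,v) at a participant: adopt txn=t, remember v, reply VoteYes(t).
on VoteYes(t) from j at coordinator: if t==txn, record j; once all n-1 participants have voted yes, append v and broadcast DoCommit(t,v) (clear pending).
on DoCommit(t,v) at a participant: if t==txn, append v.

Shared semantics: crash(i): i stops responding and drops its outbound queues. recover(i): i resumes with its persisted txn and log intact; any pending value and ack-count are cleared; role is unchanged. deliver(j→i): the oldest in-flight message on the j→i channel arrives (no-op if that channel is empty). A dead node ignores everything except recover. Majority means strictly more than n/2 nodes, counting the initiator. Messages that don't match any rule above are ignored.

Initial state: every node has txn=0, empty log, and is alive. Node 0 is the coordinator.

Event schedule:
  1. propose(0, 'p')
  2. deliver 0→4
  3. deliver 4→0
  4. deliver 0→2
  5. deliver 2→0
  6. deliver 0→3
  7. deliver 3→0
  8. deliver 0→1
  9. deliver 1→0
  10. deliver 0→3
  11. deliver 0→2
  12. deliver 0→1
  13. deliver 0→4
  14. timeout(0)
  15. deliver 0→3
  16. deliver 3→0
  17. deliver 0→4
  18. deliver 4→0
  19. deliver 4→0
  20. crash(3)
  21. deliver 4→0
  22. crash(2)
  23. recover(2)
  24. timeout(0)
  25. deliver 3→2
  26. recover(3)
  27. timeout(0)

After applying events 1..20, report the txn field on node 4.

after 1 — propose(0,'p'): n0:coor/t1/[-]
after 2 — deliver 0→4: n4:part/t1/[-]
after 3 — deliver 4→0: ·
after 4 — deliver 0→2: n2:part/t1/[-]
after 5 — deliver 2→0: ·
after 6 — deliver 0→3: n3:part/t1/[-]
after 7 — deliver 3→0: ·
after 8 — deliver 0→1: n1:part/t1/[-]
after 9 — deliver 1→0: n0:coor/t1/[p]
after 10 — deliver 0→3: n3:part/t1/[p]
after 11 — deliver 0→2: n2:part/t1/[p]
after 12 — deliver 0→1: n1:part/t1/[p]
after 13 — deliver 0→4: n4:part/t1/[p]
after 14 — timeout(0): n0:coor/t2/[p]
after 15 — deliver 0→3: n3:part/t2/[p]
after 16 — deliver 3→0: ·
after 17 — deliver 0→4: n4:part/t2/[p]
after 18 — deliver 4→0: ·
after 19 — deliver 4→0: ·
after 20 — crash(3): n3:✗part/t2/[p]

2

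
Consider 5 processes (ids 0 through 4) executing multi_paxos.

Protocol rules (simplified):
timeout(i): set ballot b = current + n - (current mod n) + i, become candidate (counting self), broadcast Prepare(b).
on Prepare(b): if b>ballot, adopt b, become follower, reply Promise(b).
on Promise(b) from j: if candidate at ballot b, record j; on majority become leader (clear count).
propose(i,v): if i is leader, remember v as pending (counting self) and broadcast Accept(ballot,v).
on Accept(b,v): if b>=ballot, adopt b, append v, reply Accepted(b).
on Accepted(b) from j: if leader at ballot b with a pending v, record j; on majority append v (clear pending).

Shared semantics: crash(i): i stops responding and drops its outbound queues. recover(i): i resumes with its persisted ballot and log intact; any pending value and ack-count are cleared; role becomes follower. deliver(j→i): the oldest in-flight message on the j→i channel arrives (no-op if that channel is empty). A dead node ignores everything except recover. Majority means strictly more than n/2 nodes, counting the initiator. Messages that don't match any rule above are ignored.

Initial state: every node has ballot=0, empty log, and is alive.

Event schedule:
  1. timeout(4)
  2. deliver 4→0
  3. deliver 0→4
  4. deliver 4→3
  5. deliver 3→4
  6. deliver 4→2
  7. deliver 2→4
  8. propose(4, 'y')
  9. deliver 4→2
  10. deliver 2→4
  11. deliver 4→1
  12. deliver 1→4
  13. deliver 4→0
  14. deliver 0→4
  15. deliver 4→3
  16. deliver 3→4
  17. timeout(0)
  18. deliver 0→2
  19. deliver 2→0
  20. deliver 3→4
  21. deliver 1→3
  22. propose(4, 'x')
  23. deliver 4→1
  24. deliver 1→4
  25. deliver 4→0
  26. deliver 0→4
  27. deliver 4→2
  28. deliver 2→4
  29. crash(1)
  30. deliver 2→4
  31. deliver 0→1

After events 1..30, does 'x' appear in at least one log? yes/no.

e1 timeout(4): 4[cand,b=9,-]
e2 deliver 4→0: 0[foll,b=9,-]
e3 deliver 0→4: ·
e4 deliver 4→3: 3[foll,b=9,-]
e5 deliver 3→4: 4[lead,b=9,-]
e6 deliver 4→2: 2[foll,b=9,-]
e7 deliver 2→4: ·
e8 propose(4,'y'): ·
e9 deliver 4→2: 2[foll,b=9,y]
e10 deliver 2→4: ·
e11 deliver 4→1: 1[foll,b=9,-]
e12 deliver 1→4: ·
e13 deliver 4→0: 0[foll,b=9,y]
e14 deliver 0→4: 4[lead,b=9,y]
e15 deliver 4→3: 3[foll,b=9,y]
e16 deliver 3→4: ·
e17 timeout(0): 0[cand,b=10,y]
e18 deliver 0→2: 2[foll,b=10,y]
e19 deliver 2→0: ·
e20 deliver 3→4: ·
e21 deliver 1→3: ·
e22 propose(4,'x'): ·
e23 deliver 4→1: 1[foll,b=9,y]
e24 deliver 1→4: ·
e25 deliver 4→0: ·
e26 deliver 0→4: 4[foll,b=10,y]
e27 deliver 4→2: ·
e28 deliver 2→4: ·
e29 crash(1): 1[✗foll,b=9,y]
e30 deliver 2→4: ·

no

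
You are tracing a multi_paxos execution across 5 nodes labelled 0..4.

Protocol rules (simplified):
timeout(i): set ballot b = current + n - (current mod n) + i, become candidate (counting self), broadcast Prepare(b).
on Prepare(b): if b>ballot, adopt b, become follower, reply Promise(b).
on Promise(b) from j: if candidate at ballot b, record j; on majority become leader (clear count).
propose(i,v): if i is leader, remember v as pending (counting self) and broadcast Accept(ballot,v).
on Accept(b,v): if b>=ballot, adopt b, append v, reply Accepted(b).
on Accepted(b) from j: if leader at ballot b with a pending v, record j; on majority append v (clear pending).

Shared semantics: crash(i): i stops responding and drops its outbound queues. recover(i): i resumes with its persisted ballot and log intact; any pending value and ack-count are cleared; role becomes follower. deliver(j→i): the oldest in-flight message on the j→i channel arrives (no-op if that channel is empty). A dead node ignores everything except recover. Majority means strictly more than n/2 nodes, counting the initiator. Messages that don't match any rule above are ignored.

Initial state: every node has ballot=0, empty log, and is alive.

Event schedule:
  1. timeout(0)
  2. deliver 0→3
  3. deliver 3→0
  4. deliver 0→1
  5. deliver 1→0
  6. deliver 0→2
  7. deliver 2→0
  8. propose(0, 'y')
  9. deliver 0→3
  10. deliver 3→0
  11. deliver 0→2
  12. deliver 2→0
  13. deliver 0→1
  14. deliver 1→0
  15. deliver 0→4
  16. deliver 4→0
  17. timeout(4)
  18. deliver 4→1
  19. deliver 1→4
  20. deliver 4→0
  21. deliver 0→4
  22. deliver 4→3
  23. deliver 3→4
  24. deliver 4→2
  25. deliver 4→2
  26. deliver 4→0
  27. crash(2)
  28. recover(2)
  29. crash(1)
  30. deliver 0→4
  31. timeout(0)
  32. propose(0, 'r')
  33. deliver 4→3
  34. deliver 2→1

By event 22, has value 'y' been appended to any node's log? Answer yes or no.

e1 timeout(0): 0[cand,b=5,-]
e2 deliver 0→3: 3[foll,b=5,-]
e3 deliver 3→0: ·
e4 deliver 0→1: 1[foll,b=5,-]
e5 deliver 1→0: 0[lead,b=5,-]
e6 deliver 0→2: 2[foll,b=5,-]
e7 deliver 2→0: ·
e8 propose(0,'y'): ·
e9 deliver 0→3: 3[foll,b=5,y]
e10 deliver 3→0: ·
e11 deliver 0→2: 2[foll,b=5,y]
e12 deliver 2→0: 0[lead,b=5,y]
e13 deliver 0→1: 1[foll,b=5,y]
e14 deliver 1→0: ·
e15 deliver 0→4: 4[foll,b=5,-]
e16 deliver 4→0: ·
e17 timeout(4): 4[cand,b=14,-]
e18 deliver 4→1: 1[foll,b=14,y]
e19 deliver 1→4: ·
e20 deliver 4→0: 0[foll,b=14,y]
e21 deliver 0→4: ·
e22 deliver 4→3: 3[foll,b=14,y]

yes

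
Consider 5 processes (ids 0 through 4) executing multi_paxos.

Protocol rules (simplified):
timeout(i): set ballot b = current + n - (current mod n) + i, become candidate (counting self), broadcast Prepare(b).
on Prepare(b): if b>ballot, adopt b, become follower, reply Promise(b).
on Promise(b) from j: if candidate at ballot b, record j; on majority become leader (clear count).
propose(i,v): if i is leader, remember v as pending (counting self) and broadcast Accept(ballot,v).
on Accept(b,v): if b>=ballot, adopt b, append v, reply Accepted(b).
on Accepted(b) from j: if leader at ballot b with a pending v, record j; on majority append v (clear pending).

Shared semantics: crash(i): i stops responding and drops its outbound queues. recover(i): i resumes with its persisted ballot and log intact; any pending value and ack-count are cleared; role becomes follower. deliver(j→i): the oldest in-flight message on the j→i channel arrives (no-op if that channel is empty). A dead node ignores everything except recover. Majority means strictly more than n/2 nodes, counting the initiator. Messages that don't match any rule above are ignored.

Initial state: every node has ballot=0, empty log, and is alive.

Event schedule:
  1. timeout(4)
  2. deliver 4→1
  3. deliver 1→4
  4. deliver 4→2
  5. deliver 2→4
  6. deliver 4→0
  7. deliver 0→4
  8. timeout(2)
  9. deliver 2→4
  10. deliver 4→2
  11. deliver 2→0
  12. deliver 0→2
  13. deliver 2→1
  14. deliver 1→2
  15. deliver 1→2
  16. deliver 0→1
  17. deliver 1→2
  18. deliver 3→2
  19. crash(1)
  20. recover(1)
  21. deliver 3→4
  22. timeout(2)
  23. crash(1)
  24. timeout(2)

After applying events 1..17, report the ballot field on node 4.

12

e1 timeout(4): 4[cand,b=9,-]
e2 deliver 4→1: 1[foll,b=9,-]
e3 deliver 1→4: ·
e4 deliver 4→2: 2[foll,b=9,-]
e5 deliver 2→4: 4[lead,b=9,-]
e6 deliver 4→0: 0[foll,b=9,-]
e7 deliver 0→4: ·
e8 timeout(2): 2[cand,b=12,-]
e9 deliver 2→4: 4[foll,b=12,-]
e10 deliver 4→2: ·
e11 deliver 2→0: 0[foll,b=12,-]
e12 deliver 0→2: 2[lead,b=12,-]
e13 deliver 2→1: 1[foll,b=12,-]
e14 deliver 1→2: ·
e15 deliver 1→2: ·
e16 deliver 0→1: ·
e17 deliver 1→2: ·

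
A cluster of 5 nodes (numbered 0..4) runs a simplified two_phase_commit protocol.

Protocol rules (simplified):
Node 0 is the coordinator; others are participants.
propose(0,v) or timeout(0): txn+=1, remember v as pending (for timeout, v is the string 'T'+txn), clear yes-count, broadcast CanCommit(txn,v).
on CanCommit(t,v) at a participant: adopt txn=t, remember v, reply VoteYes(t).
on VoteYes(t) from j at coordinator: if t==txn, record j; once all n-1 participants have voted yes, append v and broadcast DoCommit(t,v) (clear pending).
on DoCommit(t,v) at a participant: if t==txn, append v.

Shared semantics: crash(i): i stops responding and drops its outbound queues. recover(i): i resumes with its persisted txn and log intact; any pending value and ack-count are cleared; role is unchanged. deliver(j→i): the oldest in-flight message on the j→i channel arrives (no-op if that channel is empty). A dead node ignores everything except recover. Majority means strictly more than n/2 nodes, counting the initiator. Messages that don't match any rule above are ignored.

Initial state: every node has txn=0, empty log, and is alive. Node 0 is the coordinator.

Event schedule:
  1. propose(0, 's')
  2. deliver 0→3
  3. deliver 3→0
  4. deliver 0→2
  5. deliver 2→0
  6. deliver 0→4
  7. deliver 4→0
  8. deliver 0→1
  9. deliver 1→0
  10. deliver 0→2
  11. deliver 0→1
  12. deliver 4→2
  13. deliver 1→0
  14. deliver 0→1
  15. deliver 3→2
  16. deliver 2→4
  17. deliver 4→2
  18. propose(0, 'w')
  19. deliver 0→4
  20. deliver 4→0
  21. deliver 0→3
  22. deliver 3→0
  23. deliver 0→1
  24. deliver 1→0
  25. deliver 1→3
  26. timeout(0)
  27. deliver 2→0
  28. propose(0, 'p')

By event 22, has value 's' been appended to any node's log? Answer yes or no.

step 1 propose(0,'s'): 0={coor,t=1,log=-}
step 2 deliver 0→3: 3={part,t=1,log=-}
step 3 deliver 3→0: —
step 4 deliver 0→2: 2={part,t=1,log=-}
step 5 deliver 2→0: —
step 6 deliver 0→4: 4={part,t=1,log=-}
step 7 deliver 4→0: —
step 8 deliver 0→1: 1={part,t=1,log=-}
step 9 deliver 1→0: 0={coor,t=1,log=s}
step 10 deliver 0→2: 2={part,t=1,log=s}
step 11 deliver 0→1: 1={part,t=1,log=s}
step 12 deliver 4→2: —
step 13 deliver 1→0: —
step 14 deliver 0→1: —
step 15 deliver 3→2: —
step 16 deliver 2→4: —
step 17 deliver 4→2: —
step 18 propose(0,'w'): 0={coor,t=2,log=s}
step 19 deliver 0→4: 4={part,t=1,log=s}
step 20 deliver 4→0: —
step 21 deliver 0→3: 3={part,t=1,log=s}
step 22 deliver 3→0: —

yes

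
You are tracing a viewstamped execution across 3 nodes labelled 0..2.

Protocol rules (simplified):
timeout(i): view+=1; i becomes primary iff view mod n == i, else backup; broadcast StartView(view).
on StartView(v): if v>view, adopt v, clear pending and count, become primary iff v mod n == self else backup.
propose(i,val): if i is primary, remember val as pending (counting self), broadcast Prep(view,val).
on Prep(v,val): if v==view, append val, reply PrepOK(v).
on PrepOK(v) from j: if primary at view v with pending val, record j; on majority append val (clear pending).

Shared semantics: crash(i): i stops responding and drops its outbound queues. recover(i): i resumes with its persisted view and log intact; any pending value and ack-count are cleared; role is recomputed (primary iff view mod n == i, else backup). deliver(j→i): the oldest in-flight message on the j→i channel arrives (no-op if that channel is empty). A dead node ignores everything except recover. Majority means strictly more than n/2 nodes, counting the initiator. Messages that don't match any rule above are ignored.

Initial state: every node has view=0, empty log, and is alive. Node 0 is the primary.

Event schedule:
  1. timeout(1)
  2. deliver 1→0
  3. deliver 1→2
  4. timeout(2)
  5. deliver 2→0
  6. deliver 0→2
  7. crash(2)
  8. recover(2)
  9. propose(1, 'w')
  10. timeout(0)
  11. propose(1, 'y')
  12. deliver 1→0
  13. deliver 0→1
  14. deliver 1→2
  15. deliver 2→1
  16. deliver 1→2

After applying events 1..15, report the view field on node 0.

3

1. timeout(1):  <1:prim v1 ->
2. deliver 1→0:  <0:back v1 ->
3. deliver 1→2:  <2:back v1 ->
4. timeout(2):  <2:prim v2 ->
5. deliver 2→0:  <0:back v2 ->
6. deliver 0→2:  nop
7. crash(2):  <2:✗prim v2 ->
8. recover(2):  <2:prim v2 ->
9. propose(1,'w'):  nop
10. timeout(0):  <0:prim v3 ->
11. propose(1,'y'):  nop
12. deliver 1→0:  nop
13. deliver 0→1:  <1:back v3 ->
14. deliver 1→2:  nop
15. deliver 2→1:  nop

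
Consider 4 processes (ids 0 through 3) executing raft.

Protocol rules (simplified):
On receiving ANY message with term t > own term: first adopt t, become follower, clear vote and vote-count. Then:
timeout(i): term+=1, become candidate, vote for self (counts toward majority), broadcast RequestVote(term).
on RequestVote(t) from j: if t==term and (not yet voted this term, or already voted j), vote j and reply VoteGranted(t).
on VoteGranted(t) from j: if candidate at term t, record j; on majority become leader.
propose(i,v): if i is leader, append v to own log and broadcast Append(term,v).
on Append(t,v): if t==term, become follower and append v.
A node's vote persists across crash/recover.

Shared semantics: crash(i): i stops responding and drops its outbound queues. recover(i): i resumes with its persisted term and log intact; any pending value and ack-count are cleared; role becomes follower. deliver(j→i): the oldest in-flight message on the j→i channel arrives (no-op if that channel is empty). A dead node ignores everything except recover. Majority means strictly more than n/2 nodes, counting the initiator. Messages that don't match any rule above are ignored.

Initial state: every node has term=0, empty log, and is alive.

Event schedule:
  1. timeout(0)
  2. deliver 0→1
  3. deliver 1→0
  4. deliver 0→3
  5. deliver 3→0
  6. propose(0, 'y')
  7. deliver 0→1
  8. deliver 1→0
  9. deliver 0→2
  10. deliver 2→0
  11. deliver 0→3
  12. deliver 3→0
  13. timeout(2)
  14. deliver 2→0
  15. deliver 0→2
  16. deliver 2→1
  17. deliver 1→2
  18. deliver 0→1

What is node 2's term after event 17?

[1] timeout(0) → N0(cand t1 [-])
[2] deliver 0→1 → N1(foll t1 [-])
[3] deliver 1→0 → ∅
[4] deliver 0→3 → N3(foll t1 [-])
[5] deliver 3→0 → N0(lead t1 [-])
[6] propose(0,'y') → N0(lead t1 [y])
[7] deliver 0→1 → N1(foll t1 [y])
[8] deliver 1→0 → ∅
[9] deliver 0→2 → N2(foll t1 [-])
[10] deliver 2→0 → ∅
[11] deliver 0→3 → N3(foll t1 [y])
[12] deliver 3→0 → ∅
[13] timeout(2) → N2(cand t2 [-])
[14] deliver 2→0 → N0(foll t2 [y])
[15] deliver 0→2 → ∅
[16] deliver 2→1 → N1(foll t2 [y])
[17] deliver 1→2 → ∅

2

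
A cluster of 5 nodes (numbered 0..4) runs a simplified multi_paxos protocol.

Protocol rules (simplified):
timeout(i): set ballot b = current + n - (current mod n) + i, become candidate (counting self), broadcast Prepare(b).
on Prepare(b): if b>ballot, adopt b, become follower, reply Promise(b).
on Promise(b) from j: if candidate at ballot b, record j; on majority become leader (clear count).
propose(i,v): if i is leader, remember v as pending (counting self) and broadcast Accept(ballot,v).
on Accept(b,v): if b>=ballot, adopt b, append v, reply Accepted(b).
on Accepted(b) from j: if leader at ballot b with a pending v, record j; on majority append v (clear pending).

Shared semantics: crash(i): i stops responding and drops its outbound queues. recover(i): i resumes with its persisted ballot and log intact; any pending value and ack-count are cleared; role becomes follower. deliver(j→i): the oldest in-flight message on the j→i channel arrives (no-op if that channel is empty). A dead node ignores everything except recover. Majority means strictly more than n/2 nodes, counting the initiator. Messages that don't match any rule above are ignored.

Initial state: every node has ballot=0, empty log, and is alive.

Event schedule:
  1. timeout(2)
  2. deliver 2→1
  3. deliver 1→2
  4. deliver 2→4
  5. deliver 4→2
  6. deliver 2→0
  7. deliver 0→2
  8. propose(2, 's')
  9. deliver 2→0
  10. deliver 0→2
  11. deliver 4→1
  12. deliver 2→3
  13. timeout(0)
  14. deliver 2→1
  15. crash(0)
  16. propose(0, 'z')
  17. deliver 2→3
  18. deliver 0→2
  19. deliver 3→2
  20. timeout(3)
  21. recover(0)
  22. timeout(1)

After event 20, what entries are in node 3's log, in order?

s

1. timeout(2):  <2:cand b7 ->
2. deliver 2→1:  <1:foll b7 ->
3. deliver 1→2:  nop
4. deliver 2→4:  <4:foll b7 ->
5. deliver 4→2:  <2:lead b7 ->
6. deliver 2→0:  <0:foll b7 ->
7. deliver 0→2:  nop
8. propose(2,'s'):  nop
9. deliver 2→0:  <0:foll b7 s>
10. deliver 0→2:  nop
11. deliver 4→1:  nop
12. deliver 2→3:  <3:foll b7 ->
13. timeout(0):  <0:cand b10 s>
14. deliver 2→1:  <1:foll b7 s>
15. crash(0):  <0:✗cand b10 s>
16. propose(0,'z'):  nop
17. deliver 2→3:  <3:foll b7 s>
18. deliver 0→2:  nop
19. deliver 3→2:  nop
20. timeout(3):  <3:cand b13 s>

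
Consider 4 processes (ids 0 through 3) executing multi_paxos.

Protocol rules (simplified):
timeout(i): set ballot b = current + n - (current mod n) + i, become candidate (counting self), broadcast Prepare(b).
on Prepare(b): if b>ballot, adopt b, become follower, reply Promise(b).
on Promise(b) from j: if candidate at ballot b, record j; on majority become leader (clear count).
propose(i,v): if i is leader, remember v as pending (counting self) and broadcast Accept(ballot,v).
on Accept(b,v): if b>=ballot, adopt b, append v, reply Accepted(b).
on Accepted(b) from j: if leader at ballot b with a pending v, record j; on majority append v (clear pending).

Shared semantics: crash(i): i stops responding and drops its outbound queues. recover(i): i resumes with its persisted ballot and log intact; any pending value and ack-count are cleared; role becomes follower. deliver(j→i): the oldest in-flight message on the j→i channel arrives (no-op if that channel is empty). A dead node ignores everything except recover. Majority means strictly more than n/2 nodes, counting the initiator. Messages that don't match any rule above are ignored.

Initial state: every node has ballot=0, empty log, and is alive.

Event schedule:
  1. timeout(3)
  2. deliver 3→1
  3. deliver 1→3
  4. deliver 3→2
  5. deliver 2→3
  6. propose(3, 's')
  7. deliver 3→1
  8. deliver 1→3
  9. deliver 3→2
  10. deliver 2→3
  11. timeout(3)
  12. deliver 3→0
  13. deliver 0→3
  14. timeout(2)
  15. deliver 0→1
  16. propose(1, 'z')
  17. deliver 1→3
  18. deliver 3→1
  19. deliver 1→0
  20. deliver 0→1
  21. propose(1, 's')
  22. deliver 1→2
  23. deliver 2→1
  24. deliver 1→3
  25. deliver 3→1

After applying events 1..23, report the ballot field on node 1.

11

after 1 — timeout(3): n3:cand/b7/[-]
after 2 — deliver 3→1: n1:foll/b7/[-]
after 3 — deliver 1→3: ·
after 4 — deliver 3→2: n2:foll/b7/[-]
after 5 — deliver 2→3: n3:lead/b7/[-]
after 6 — propose(3,'s'): ·
after 7 — deliver 3→1: n1:foll/b7/[s]
after 8 — deliver 1→3: ·
after 9 — deliver 3→2: n2:foll/b7/[s]
after 10 — deliver 2→3: n3:lead/b7/[s]
after 11 — timeout(3): n3:cand/b11/[s]
after 12 — deliver 3→0: n0:foll/b7/[-]
after 13 — deliver 0→3: ·
after 14 — timeout(2): n2:cand/b10/[s]
after 15 — deliver 0→1: ·
after 16 — propose(1,'z'): ·
after 17 — deliver 1→3: ·
after 18 — deliver 3→1: n1:foll/b11/[s]
after 19 — deliver 1→0: ·
after 20 — deliver 0→1: ·
after 21 — propose(1,'s'): ·
after 22 — deliver 1→2: ·
after 23 — deliver 2→1: ·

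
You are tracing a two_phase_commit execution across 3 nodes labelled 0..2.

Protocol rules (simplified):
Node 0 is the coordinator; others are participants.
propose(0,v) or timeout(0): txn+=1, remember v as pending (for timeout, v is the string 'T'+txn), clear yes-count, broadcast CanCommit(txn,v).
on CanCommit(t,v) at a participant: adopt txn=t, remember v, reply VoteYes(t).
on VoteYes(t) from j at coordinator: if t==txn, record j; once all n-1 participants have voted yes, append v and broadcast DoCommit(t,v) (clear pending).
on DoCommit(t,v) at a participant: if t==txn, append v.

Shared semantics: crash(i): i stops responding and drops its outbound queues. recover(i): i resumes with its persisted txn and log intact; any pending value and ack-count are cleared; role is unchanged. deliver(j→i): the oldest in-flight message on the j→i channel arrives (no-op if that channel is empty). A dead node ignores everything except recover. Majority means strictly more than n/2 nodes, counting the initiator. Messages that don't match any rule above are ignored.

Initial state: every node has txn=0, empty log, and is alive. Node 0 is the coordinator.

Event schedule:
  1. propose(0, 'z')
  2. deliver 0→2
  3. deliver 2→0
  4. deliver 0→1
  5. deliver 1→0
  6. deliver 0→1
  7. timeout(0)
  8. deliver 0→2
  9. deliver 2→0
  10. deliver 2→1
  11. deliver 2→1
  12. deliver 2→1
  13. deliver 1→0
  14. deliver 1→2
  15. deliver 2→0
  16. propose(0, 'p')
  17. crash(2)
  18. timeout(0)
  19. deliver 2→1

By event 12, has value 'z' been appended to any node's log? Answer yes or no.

yes

[1] propose(0,'z') → N0(coor t1 [-])
[2] deliver 0→2 → N2(part t1 [-])
[3] deliver 2→0 → ∅
[4] deliver 0→1 → N1(part t1 [-])
[5] deliver 1→0 → N0(coor t1 [z])
[6] deliver 0→1 → N1(part t1 [z])
[7] timeout(0) → N0(coor t2 [z])
[8] deliver 0→2 → N2(part t1 [z])
[9] deliver 2→0 → ∅
[10] deliver 2→1 → ∅
[11] deliver 2→1 → ∅
[12] deliver 2→1 → ∅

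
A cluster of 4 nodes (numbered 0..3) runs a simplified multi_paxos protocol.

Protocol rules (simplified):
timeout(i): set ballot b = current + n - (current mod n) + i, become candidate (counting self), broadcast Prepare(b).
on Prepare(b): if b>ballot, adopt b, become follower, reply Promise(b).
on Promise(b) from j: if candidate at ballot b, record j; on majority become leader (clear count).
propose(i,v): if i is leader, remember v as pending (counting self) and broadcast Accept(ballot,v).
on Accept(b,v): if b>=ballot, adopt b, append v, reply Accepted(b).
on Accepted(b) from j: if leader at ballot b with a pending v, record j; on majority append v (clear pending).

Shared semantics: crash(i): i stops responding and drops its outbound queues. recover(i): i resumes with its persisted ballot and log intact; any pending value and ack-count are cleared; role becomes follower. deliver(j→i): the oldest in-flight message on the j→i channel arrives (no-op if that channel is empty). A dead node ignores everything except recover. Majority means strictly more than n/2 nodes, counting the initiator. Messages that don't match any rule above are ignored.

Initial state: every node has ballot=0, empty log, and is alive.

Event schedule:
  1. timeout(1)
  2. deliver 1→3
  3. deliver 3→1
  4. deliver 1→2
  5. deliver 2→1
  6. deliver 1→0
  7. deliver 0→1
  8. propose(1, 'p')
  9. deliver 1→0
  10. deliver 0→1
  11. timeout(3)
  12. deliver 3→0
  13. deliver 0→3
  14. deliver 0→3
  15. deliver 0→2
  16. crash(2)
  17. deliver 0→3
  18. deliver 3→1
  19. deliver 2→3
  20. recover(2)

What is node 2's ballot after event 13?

[1] timeout(1) → N1(cand b5 [-])
[2] deliver 1→3 → N3(foll b5 [-])
[3] deliver 3→1 → ∅
[4] deliver 1→2 → N2(foll b5 [-])
[5] deliver 2→1 → N1(lead b5 [-])
[6] deliver 1→0 → N0(foll b5 [-])
[7] deliver 0→1 → ∅
[8] propose(1,'p') → ∅
[9] deliver 1→0 → N0(foll b5 [p])
[10] deliver 0→1 → ∅
[11] timeout(3) → N3(cand b11 [-])
[12] deliver 3→0 → N0(foll b11 [p])
[13] deliver 0→3 → ∅

5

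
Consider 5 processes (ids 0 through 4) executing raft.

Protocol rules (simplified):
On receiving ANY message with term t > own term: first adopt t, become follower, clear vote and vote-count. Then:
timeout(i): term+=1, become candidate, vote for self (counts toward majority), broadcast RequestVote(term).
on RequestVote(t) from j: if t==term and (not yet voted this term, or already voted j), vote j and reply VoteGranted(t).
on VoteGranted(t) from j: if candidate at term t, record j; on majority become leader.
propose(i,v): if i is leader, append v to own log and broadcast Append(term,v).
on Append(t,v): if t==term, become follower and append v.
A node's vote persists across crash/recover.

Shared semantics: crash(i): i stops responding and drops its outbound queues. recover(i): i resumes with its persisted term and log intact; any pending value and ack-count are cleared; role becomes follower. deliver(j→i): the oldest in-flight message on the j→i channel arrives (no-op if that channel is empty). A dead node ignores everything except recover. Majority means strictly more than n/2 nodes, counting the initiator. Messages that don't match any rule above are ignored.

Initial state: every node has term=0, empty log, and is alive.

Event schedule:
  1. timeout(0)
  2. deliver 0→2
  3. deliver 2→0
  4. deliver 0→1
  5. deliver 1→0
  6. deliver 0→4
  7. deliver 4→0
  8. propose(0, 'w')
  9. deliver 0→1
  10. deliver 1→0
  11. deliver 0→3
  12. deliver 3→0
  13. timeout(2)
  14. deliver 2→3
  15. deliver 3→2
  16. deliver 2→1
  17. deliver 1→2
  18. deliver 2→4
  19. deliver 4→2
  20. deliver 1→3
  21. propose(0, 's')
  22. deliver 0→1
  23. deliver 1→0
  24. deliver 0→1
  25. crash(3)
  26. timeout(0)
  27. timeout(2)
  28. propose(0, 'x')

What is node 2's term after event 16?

2

1. timeout(0):  <0:cand t1 ->
2. deliver 0→2:  <2:foll t1 ->
3. deliver 2→0:  nop
4. deliver 0→1:  <1:foll t1 ->
5. deliver 1→0:  <0:lead t1 ->
6. deliver 0→4:  <4:foll t1 ->
7. deliver 4→0:  nop
8. propose(0,'w'):  <0:lead t1 w>
9. deliver 0→1:  <1:foll t1 w>
10. deliver 1→0:  nop
11. deliver 0→3:  <3:foll t1 ->
12. deliver 3→0:  nop
13. timeout(2):  <2:cand t2 ->
14. deliver 2→3:  <3:foll t2 ->
15. deliver 3→2:  nop
16. deliver 2→1:  <1:foll t2 w>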